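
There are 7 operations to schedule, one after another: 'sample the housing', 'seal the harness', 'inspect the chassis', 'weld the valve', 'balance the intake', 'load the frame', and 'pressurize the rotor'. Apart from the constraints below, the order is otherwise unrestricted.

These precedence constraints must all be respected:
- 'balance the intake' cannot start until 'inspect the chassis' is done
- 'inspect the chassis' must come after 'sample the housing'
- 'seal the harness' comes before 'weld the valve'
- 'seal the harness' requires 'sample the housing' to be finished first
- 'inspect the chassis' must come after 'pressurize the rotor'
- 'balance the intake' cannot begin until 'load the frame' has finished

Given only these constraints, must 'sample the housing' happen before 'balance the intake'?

Yes

Following the dependencies: 'sample the housing' → 'inspect the chassis' → 'balance the intake'.
That forces 'sample the housing' before 'balance the intake' in every valid schedule.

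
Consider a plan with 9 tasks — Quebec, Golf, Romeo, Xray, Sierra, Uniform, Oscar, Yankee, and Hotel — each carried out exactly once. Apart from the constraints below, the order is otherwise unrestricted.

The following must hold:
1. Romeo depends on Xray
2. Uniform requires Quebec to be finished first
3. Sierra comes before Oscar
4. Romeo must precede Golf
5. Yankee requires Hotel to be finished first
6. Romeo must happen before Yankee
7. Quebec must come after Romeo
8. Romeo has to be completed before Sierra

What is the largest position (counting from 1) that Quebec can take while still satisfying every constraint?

Following the constraints forward from Quebec, its only required successor is Uniform.
With 1 mandatory successor out of 9 tasks total, the latest slot for Quebec is 9−1 = 8, and it's reachable by doing all non-successors before Quebec.

8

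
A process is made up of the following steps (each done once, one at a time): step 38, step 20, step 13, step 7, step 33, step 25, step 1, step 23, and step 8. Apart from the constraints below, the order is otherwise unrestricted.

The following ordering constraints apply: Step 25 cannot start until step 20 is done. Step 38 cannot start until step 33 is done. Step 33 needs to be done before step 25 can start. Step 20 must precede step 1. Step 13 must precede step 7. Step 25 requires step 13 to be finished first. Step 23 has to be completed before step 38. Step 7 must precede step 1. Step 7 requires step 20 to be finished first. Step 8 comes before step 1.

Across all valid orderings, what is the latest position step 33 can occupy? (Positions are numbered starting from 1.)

7

Following every chain forward from step 33, the steps that must come later are step 38, step 25 — 2 of them.
So at least 2 steps follow step 33, putting step 33 no later than position 7. That position is achievable by scheduling everything else first.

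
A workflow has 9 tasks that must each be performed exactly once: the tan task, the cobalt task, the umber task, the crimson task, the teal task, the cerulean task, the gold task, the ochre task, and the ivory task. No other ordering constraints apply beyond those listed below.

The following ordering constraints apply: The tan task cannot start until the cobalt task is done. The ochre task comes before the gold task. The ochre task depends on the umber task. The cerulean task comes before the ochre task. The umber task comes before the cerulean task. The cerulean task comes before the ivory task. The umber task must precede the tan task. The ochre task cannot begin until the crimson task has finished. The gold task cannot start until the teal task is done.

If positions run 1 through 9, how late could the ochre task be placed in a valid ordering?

Following the constraints forward from the ochre task, its only required successor is the gold task.
With 1 mandatory successor out of 9 tasks total, the latest slot for the ochre task is 9−1 = 8, and it's reachable by doing all non-successors before the ochre task.

8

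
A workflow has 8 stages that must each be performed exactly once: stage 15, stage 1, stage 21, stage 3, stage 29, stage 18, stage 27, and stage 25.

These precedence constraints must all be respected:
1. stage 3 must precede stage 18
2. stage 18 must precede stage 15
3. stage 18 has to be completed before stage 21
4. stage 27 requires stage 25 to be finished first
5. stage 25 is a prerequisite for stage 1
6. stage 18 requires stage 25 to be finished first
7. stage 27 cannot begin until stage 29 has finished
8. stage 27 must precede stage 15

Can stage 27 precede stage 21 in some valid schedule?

Yes

No chain of constraints runs from stage 21 to stage 27, so stage 21 is not required to come first.
That means at least one valid schedule has stage 27 before stage 21.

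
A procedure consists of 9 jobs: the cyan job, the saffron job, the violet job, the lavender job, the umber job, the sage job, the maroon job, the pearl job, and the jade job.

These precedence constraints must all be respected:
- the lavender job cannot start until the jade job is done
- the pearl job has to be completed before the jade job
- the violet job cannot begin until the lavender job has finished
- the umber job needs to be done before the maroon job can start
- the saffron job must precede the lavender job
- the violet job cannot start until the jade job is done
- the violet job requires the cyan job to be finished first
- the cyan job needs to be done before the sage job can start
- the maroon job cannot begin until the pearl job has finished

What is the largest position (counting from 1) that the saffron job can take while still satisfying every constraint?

7

Following every chain forward from the saffron job, the jobs that must come later are the violet job, the lavender job — 2 of them.
So at least 2 jobs follow the saffron job, putting the saffron job no later than position 7. That position is achievable by scheduling everything else first.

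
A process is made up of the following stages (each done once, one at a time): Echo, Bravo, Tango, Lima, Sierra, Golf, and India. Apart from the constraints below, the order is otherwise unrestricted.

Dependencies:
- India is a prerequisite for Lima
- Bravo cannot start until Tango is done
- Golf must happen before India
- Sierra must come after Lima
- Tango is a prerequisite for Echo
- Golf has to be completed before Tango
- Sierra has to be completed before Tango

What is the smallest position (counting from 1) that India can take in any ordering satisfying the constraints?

Working backwards through the constraints from India, its only required predecessor is Golf.
With 1 mandatory predecessor, the earliest India can sit is position 1+1 = 2, and placing just that one first achieves it.

2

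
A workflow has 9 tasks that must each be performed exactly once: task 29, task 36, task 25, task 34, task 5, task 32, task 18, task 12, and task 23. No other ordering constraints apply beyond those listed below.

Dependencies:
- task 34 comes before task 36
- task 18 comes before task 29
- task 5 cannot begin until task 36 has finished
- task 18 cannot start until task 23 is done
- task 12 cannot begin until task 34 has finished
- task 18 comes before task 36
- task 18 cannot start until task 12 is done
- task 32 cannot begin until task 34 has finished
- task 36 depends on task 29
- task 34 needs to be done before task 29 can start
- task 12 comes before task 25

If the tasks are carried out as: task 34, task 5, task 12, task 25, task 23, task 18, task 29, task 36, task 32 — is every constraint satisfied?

Here task 36 comes after task 5.
But one of the constraints requires task 36 before task 5, so this ordering violates it.

No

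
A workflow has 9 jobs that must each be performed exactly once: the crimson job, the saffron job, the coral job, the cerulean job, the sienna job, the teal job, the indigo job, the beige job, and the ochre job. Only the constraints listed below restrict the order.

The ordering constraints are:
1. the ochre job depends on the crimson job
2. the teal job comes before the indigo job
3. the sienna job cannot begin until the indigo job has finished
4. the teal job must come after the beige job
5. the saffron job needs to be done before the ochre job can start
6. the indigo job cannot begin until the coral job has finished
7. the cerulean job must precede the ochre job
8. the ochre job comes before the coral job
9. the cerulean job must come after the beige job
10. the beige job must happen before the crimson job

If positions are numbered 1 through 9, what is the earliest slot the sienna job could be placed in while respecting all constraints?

Every job that must precede the sienna job has to come before it. Tracing all chains that end at the sienna job, those jobs are: the crimson job, the saffron job, the coral job, the cerulean job, the teal job, the indigo job, the beige job, the ochre job — 8 in total.
So at minimum 8 jobs come before the sienna job, putting the sienna job no earlier than position 9. That position is achievable by scheduling exactly those predecessors first.

9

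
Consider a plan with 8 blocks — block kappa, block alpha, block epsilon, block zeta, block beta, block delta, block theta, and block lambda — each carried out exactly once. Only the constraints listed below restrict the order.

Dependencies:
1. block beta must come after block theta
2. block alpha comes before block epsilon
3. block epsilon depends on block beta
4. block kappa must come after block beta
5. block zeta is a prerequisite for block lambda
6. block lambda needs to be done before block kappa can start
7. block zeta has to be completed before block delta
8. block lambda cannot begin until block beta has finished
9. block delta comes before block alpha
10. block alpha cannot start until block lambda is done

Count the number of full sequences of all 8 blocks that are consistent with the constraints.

2 blocks have no prerequisites (block zeta, block theta), so any of them could come first.
Enumerating by repeatedly choosing an available block (one whose prerequisites are all placed) gives 30 distinct complete orderings.

30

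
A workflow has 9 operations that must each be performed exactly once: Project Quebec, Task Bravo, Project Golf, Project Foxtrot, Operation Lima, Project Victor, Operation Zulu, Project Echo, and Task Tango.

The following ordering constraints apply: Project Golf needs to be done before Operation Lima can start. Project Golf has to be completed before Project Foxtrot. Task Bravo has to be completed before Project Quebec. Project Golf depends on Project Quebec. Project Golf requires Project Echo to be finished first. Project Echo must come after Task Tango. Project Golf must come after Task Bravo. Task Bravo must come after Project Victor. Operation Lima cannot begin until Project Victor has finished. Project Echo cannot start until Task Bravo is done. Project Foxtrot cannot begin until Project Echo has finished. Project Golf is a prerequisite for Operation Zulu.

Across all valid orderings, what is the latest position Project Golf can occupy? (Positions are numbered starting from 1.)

Every operation that must follow Project Golf has to come after it. Tracing all chains starting from Project Golf, those operations are: Project Foxtrot, Operation Lima, Operation Zulu — 3 in total.
So at least 3 operations follow Project Golf, putting Project Golf no later than position 6. That position is achievable by scheduling everything else first.

6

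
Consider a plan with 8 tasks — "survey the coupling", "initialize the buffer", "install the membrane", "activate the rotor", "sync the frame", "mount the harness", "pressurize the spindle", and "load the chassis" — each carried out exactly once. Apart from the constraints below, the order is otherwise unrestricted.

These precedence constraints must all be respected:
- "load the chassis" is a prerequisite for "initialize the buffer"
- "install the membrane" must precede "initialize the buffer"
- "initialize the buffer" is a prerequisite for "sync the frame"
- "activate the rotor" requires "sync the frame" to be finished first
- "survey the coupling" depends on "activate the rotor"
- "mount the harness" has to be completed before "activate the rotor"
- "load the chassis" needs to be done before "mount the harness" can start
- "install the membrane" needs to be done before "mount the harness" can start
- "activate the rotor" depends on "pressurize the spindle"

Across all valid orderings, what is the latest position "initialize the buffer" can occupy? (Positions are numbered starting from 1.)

Every task that must follow "initialize the buffer" has to come after it. Tracing all chains starting from "initialize the buffer", those tasks are: "survey the coupling", "activate the rotor", "sync the frame" — 3 in total.
So at least 3 tasks follow "initialize the buffer", putting "initialize the buffer" no later than position 5. That position is achievable by scheduling everything else first.

5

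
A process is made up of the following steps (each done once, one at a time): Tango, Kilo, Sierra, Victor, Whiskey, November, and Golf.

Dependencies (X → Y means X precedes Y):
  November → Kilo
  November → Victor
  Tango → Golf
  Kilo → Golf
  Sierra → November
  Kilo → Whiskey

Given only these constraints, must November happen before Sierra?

No

There is a chain Sierra → November, which puts Sierra before November.
So November does not have to come before Sierra — it cannot.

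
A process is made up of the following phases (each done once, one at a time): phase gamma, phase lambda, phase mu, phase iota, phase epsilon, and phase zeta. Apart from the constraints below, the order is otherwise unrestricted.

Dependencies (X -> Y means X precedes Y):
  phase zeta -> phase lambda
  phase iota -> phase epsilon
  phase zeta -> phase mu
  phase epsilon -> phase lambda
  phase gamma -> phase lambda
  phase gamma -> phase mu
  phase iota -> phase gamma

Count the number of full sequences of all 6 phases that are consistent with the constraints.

19

2 phases have no prerequisites (phase iota, phase zeta), so any of them could come first.
Counting all ways to extend the partial order to a total order gives 19.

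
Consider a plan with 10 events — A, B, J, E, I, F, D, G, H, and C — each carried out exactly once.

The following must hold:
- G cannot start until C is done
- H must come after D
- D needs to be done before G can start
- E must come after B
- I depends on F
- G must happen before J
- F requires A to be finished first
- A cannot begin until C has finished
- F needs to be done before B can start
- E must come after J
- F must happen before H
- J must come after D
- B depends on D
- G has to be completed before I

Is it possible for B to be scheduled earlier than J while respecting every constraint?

No chain of constraints runs from J to B, so J is not required to come first.
So a valid ordering placing B earlier than J exists.

Yes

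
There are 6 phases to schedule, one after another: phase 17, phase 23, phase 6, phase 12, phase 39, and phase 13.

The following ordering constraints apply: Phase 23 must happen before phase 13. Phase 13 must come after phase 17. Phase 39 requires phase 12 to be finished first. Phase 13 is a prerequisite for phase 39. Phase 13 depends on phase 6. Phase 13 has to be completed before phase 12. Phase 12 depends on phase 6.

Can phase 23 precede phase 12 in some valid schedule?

Every valid ordering already has phase 23 before phase 12 (the constraints require it), so in particular at least one does.

Yes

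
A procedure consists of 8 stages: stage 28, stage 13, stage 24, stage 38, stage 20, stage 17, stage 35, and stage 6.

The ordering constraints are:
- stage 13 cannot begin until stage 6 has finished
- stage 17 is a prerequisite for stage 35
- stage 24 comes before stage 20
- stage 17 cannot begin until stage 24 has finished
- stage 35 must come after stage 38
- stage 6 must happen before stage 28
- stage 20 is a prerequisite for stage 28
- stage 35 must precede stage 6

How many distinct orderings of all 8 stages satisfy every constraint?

31

The stages with no prerequisites are stage 24, stage 38; any of them can be placed first.
Systematically extending each partial ordering one stage at a time and counting, there are 31 complete orderings.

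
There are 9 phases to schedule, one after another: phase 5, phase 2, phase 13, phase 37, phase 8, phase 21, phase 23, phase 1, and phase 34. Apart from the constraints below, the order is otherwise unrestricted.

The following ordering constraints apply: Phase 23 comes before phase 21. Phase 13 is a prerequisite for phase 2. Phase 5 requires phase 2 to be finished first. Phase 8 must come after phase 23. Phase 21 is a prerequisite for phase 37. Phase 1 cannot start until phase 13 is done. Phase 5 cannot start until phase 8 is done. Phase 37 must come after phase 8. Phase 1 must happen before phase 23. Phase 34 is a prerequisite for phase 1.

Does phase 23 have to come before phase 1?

The constraints actually force phase 1 before phase 23 (via phase 1 → phase 23), not the other way around.
So phase 23 never precedes phase 1.

No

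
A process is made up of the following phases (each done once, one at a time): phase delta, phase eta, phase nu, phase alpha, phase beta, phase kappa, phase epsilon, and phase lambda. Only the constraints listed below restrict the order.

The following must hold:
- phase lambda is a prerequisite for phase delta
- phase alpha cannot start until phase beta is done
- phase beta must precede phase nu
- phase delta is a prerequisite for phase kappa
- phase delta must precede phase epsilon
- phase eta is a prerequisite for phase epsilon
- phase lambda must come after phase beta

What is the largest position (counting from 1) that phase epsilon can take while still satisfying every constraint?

No constraint forces any phase after phase epsilon, so it can be placed last, in position 8.

8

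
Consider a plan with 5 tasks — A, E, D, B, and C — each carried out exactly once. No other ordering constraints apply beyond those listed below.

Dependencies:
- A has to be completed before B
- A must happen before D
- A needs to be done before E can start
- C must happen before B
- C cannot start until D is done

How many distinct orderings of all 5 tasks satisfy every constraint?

A is the only task with nothing required before it, so every ordering starts there.
Enumerating by repeatedly choosing an available task (one whose prerequisites are all placed) gives 4 distinct complete orderings.

4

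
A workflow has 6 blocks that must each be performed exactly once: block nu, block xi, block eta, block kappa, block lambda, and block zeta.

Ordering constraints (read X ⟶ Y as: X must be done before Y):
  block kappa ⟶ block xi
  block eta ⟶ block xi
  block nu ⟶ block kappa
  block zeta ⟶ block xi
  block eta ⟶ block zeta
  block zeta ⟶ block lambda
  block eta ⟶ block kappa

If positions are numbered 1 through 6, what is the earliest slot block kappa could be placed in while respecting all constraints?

3

The blocks that are forced before block kappa, directly or transitively, are block nu, block eta. That's 2 blocks.
With 2 mandatory predecessors, the earliest block kappa can sit is position 2+1 = 3, and placing just those 2 first achieves it.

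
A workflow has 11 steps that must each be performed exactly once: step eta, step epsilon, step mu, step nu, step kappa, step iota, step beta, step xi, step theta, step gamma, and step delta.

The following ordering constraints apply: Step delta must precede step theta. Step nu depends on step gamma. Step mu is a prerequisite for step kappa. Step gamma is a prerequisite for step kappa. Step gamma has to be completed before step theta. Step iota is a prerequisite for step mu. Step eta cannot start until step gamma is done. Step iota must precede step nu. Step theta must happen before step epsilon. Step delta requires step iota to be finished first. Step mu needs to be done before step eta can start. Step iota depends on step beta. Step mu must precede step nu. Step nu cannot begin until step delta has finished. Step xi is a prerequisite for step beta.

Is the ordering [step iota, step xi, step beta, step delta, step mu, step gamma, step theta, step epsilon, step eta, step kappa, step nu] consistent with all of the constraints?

No

Here step beta comes after step iota.
Since step beta is required before step iota, the ordering is invalid.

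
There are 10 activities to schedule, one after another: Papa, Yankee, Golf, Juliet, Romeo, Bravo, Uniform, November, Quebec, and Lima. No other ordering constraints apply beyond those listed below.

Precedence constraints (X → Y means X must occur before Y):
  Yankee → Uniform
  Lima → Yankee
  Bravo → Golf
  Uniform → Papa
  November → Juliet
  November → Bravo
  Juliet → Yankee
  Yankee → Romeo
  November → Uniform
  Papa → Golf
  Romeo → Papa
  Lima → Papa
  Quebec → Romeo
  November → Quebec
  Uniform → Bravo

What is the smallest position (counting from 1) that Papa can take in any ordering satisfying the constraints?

8

Working backwards through the constraints from Papa, its full set of required predecessors is Yankee, Juliet, Romeo, Uniform, November, Quebec, Lima — 7 of them.
So at minimum 7 activities come before Papa, putting Papa no earlier than position 8. That position is achievable by scheduling exactly those predecessors first.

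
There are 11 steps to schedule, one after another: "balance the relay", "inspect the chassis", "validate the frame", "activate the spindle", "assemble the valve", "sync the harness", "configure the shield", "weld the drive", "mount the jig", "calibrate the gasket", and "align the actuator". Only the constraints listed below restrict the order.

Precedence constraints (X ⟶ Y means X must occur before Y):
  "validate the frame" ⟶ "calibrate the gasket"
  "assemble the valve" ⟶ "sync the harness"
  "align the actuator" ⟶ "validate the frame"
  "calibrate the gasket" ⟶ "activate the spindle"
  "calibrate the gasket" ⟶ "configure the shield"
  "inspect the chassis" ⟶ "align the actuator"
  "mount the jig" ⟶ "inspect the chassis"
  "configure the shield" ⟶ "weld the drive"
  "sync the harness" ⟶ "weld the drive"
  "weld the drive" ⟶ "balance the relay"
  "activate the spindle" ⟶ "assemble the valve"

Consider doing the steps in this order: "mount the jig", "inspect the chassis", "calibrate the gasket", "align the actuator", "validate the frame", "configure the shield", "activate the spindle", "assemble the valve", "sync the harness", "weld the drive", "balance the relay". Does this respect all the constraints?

No

In the proposed order, "calibrate the gasket" appears before "validate the frame".
That contradicts the constraint that "validate the frame" must precede "calibrate the gasket".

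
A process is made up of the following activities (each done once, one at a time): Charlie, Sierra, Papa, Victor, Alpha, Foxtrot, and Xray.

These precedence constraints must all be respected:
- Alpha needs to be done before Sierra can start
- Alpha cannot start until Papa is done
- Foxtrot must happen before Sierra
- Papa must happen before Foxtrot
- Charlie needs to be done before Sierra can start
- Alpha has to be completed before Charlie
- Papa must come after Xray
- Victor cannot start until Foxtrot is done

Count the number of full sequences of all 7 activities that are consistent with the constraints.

Only Xray has no prerequisites, so it must go first.
Counting all ways to extend the partial order to a total order gives 9.

9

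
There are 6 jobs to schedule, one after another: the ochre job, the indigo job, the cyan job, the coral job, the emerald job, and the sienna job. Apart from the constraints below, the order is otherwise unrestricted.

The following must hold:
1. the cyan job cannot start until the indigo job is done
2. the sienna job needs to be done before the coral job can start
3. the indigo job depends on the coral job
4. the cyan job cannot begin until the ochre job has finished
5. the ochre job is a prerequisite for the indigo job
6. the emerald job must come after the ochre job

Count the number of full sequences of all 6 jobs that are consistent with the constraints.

12

2 jobs have no prerequisites (the ochre job, the sienna job), so any of them could come first.
Systematically extending each partial ordering one job at a time and counting, there are 12 complete orderings.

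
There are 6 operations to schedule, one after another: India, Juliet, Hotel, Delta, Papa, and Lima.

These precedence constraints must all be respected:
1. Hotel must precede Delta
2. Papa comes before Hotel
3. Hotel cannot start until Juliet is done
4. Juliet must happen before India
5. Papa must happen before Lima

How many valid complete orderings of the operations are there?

30

The operations with no prerequisites are Juliet, Papa; any of them can be placed first.
Enumerating by repeatedly choosing an available operation (one whose prerequisites are all placed) gives 30 distinct complete orderings.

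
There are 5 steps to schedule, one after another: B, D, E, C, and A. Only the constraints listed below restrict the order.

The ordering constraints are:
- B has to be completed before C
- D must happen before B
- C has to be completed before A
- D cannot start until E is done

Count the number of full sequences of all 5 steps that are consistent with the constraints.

E is the only step with nothing required before it, so every ordering starts there.
Continuing from there, at each step only one step has all its prerequisites placed, so the ordering is fully determined — there is exactly 1.

1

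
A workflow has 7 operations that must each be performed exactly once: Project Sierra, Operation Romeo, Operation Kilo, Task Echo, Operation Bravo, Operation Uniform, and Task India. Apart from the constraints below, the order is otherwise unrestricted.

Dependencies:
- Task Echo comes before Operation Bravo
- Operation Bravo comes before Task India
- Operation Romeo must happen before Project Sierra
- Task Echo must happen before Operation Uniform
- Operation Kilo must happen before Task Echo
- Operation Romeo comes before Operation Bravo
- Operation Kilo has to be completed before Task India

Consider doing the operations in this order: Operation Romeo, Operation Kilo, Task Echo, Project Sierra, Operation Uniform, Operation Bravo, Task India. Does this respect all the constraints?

Every stated constraint is respected: Operation Romeo sits at position 1, ahead of Operation Bravo at position 6, and each of the other listed pairs likewise has the predecessor earlier in the sequence.

Yes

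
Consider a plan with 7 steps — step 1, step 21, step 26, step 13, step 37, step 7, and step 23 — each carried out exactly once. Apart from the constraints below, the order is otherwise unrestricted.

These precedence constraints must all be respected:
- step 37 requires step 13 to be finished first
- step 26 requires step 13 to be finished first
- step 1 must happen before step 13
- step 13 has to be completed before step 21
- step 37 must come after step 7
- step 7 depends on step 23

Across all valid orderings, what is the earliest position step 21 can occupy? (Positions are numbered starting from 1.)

The steps that are forced before step 21, directly or transitively, are step 1, step 13. That's 2 steps.
With 2 mandatory predecessors, the earliest step 21 can sit is position 2+1 = 3, and placing just those 2 first achieves it.

3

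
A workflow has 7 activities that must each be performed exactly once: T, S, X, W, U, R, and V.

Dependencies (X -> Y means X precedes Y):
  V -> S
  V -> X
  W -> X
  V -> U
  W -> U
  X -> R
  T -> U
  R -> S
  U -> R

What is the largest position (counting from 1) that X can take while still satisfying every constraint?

The activities that are forced after X, directly or by a chain of constraints, are S, R. That's 2 activities.
So at least 2 activities follow X, putting X no later than position 5. That position is achievable by scheduling everything else first.

5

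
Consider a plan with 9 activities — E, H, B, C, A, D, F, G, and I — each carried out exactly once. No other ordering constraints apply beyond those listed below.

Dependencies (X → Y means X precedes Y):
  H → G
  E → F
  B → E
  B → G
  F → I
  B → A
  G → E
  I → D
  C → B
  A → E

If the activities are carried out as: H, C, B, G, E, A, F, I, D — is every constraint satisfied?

No

In the proposed order, E appears before A.
That contradicts the constraint that A must precede E.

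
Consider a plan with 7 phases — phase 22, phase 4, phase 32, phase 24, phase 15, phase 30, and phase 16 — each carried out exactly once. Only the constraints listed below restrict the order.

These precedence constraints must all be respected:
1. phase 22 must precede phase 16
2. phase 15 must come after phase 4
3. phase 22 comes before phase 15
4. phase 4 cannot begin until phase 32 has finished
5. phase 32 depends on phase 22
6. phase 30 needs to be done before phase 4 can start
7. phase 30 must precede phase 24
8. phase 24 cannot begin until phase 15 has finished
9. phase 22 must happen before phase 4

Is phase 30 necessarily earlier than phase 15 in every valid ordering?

Tracing the constraints gives a chain: phase 30 → phase 4 → phase 15.
So phase 30 must precede phase 15 in any valid ordering.

Yes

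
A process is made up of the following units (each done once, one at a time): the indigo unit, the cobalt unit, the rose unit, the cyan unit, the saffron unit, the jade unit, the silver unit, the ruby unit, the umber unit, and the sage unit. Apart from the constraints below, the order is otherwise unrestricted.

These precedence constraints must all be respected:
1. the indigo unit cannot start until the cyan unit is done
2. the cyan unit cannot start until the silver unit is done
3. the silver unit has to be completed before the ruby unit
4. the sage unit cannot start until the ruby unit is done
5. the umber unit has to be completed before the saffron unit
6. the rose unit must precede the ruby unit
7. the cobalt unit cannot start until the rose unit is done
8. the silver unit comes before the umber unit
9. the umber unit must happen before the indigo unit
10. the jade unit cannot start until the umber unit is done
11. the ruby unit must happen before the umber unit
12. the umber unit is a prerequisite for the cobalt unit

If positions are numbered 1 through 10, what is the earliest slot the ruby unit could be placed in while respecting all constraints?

3

Working backwards through the constraints from the ruby unit, its full set of required predecessors is the rose unit, the silver unit — 2 of them.
With 2 mandatory predecessors, the earliest the ruby unit can sit is position 2+1 = 3, and placing just those 2 first achieves it.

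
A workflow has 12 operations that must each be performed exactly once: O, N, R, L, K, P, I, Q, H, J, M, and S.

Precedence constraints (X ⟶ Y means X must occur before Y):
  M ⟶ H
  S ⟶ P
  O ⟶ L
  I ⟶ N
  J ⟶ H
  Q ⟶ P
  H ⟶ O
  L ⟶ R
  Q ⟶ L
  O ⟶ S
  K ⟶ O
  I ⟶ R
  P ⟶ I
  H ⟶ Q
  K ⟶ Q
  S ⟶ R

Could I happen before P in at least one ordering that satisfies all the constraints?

No

The constraints give a chain P → I, which forces P before I.
Hence I can never be scheduled before P.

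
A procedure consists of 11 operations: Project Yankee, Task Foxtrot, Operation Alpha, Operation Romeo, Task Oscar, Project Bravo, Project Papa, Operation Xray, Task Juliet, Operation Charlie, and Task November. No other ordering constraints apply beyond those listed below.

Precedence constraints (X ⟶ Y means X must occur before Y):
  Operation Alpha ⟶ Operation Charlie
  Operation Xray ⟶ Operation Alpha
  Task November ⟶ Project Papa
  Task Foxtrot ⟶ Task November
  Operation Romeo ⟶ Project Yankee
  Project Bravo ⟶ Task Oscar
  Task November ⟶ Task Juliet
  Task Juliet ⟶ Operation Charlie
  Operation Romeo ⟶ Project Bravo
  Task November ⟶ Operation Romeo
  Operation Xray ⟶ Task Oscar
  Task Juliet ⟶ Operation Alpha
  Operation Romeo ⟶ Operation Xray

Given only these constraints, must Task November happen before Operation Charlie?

Yes

Tracing the constraints gives a chain: Task November → Task Juliet → Operation Charlie.
That forces Task November before Operation Charlie in every valid schedule.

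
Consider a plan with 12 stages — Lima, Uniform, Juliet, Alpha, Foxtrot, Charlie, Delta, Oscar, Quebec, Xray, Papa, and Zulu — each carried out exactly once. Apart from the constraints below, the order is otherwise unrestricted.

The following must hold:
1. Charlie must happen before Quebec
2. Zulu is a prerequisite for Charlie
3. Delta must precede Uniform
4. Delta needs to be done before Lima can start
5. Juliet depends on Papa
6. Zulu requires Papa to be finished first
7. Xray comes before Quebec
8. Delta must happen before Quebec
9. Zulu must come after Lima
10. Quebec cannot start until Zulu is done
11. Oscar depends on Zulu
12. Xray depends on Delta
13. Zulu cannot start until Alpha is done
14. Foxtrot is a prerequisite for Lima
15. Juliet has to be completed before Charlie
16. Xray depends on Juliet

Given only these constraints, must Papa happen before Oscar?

Following the dependencies: Papa → Zulu → Oscar.
That forces Papa before Oscar in every valid schedule.

Yes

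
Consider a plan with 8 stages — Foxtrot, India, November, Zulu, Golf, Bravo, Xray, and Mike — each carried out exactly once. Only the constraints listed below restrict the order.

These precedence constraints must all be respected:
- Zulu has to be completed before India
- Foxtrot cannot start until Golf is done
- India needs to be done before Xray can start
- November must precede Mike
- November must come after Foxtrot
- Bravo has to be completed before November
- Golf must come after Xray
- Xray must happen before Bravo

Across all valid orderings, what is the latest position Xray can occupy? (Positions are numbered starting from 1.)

Following every chain forward from Xray, the stages that must come later are Foxtrot, November, Golf, Bravo, Mike — 5 of them.
With 5 mandatory successors out of 8 stages total, the latest slot for Xray is 8−5 = 3, and it's reachable by doing all non-successors before Xray.

3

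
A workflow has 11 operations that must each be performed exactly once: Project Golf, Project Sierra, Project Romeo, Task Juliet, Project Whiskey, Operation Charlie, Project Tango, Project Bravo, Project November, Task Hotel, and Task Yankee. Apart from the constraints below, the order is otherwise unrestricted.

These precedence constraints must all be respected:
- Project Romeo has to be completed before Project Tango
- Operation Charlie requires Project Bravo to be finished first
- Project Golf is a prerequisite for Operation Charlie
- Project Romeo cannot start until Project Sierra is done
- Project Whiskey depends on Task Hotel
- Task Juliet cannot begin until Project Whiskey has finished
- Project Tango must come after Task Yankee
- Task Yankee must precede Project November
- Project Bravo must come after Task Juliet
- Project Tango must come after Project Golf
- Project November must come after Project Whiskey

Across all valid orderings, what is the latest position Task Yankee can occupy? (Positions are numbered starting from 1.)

9

Every operation that must follow Task Yankee has to come after it. Tracing all chains starting from Task Yankee, those operations are: Project Tango, Project November — 2 in total.
So at least 2 operations follow Task Yankee, putting Task Yankee no later than position 9. That position is achievable by scheduling everything else first.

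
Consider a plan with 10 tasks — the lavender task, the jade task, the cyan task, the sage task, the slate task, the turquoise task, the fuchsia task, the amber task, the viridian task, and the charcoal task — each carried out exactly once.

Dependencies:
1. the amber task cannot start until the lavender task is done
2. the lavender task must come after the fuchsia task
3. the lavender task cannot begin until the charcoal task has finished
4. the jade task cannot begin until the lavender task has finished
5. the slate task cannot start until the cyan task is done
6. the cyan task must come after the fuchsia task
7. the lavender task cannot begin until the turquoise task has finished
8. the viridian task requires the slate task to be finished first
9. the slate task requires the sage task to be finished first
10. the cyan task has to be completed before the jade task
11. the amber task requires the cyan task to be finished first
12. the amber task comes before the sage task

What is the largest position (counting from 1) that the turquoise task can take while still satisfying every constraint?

Every task that must follow the turquoise task has to come after it. Tracing all chains starting from the turquoise task, those tasks are: the lavender task, the jade task, the sage task, the slate task, the amber task, the viridian task — 6 in total.
With 6 mandatory successors out of 10 tasks total, the latest slot for the turquoise task is 10−6 = 4, and it's reachable by doing all non-successors before the turquoise task.

4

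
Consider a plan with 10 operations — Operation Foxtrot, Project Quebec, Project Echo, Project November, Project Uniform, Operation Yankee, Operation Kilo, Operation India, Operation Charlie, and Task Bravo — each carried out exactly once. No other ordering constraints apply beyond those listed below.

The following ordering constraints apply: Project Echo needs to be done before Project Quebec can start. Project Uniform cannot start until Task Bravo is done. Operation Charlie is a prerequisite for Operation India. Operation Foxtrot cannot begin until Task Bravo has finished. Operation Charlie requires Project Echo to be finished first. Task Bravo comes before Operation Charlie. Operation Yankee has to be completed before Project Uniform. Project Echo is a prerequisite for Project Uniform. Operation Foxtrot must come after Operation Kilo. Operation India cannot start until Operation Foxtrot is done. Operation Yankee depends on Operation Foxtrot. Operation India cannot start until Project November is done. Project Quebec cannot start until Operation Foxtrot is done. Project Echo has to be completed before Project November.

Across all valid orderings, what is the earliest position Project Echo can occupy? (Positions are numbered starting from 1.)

Nothing is required before Project Echo; it can be the very first operation.

1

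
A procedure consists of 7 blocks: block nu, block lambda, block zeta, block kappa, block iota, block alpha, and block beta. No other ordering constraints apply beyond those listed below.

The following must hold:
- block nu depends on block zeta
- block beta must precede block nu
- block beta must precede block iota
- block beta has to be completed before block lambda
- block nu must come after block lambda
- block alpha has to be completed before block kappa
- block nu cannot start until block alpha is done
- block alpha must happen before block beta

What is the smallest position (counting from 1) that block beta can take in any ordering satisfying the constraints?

2

The only block forced before block beta (directly or transitively) is block alpha.
So at minimum 1 block comes before block beta, putting block beta no earlier than position 2. That position is achievable by scheduling exactly that predecessor first.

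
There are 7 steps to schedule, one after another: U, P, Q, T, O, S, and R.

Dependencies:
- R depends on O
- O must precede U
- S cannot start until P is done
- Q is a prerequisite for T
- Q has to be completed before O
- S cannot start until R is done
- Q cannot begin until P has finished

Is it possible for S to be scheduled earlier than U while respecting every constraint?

Yes

The constraints leave S and U unordered relative to each other; nothing requires U earlier.
That means at least one valid schedule has S before U.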